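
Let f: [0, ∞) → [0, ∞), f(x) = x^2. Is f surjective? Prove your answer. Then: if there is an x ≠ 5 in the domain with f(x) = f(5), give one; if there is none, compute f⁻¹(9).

For any y ∈ [0, ∞), x = y^{1/2} ∈ [0, ∞) gives f(x) = y, so f is surjective.
Since x ↦ x^2 is strictly increasing on [0, ∞), it is injective there, so no x ≠ 5 in the domain has f(x) = f(5). We therefore compute f⁻¹(9) = 9^{1/2} = 3 (indeed 3^2 = 9).

3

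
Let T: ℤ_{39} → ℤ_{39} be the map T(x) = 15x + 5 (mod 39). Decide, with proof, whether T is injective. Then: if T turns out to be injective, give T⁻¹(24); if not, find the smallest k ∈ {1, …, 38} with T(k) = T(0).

13

Recall that T is injective if T(a) = T(b) implies a = b.
We have gcd(15, 39) = 3 > 1. Taking a = 0 and b = 13: T(0) = 5 and T(13) = 15·13 + 5 = 200 ≡ 5 (mod 39).
So T(0) = T(13) while 0 ≠ 13, hence T is not injective.
Since T is not injective, we find the least positive k with T(k) = T(0): this means 15k ≡ 0 (mod 39), i.e. 39 ∣ 15k. Since gcd(15, 39) = 3, dividing through by 3 this holds exactly when 13 ∣ 5k, and as gcd(5, 13) = 1, exactly when 13 ∣ k.
The smallest positive such k is 13.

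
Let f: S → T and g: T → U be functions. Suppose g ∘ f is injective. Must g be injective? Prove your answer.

No. Take S = {0, 1}, T = {0, 1, 2, 3, 4}, U = {0, 1, 2, 3, 4}, f(a) = a for each a ∈ S, and g(b) = 3 if b ∈ {3, 4} else g(b) = b.
Then g ∘ f = f is injective (S ⊂ T and f is the inclusion), but g(3) = g(4) = 3 with 3 ≠ 4, so g is not injective.

not injective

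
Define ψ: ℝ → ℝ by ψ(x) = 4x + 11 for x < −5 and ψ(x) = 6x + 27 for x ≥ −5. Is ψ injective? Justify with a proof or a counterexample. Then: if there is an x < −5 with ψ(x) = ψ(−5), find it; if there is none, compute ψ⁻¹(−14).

-25/4

Both pieces are strictly increasing (slopes 4 and 6), so each is injective on its own interval.
The left piece maps (−∞, −5) onto (−∞, −9); the right piece maps [−5, ∞) onto [−3, ∞).
These images are disjoint, so no value is attained by both pieces. Hence ψ is injective.
Because the two images are disjoint, no x < −5 has ψ(x) = ψ(−5), so we compute ψ⁻¹(−14): −14 lies in (−∞, −9), so solve 4x + 11 = −14: x = (−14 − 11)/4 = −25/4.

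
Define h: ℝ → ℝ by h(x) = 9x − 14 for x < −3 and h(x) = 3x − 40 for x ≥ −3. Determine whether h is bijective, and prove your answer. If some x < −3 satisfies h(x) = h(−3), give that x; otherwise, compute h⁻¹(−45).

-35/9

Both pieces are strictly increasing (slopes 9 and 3), so each is injective on its own interval.
The left piece maps (−∞, −3) onto (−∞, −41); the right piece maps [−3, ∞) onto [−49, ∞).
These images overlap. In particular h(−3) = −49 (right piece), and solving 9x − 14 = −49 on the left piece gives x = −35/9 < −3.
So h(−35/9) = h(−3) with −35/9 ≠ −3, and h is not injective, hence not bijective. This x = −35/9 is the requested value below −3.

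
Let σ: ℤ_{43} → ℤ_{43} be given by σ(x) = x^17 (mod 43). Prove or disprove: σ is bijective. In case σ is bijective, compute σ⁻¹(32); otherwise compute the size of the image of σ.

Since 43 is prime, the nonzero elements of ℤ_{43} form a cyclic group of order 42.
As gcd(17, 42) = 1, raising to the 17th power is a bijection on this group: if s^17 ≡ t^17 then (st^{−1})^17 = 1, and the only element of order dividing gcd(17, 42) = 1 is 1, so s = t.
With σ(0) = 0 this makes σ injective on all of ℤ_{43}, hence bijective (finite equal-size domain and codomain). In particular σ is bijective.
Since σ is bijective, we find the preimage of 32. The inverse of x ↦ x^17 on (ℤ_{43})^× is x ↦ x^5, because 17·5 = 85 = 2·42 + 1 ≡ 1 (mod 42) and x^{42} = 1 for x ≠ 0 (Fermat). So σ⁻¹(32) = 32^5 mod 43.
Repeated squaring mod 43: 32^1 ≡ 32, 32^2 ≡ 32² = 1024 ≡ 35, 32^4 ≡ 35² = 1225 ≡ 21. Since 5 = 4 + 1, 32^5 ≡ 21·32: 21·32 = 672 ≡ 27. So 32^5 ≡ 27 (mod 43).
Hence σ⁻¹(32) = 27.

27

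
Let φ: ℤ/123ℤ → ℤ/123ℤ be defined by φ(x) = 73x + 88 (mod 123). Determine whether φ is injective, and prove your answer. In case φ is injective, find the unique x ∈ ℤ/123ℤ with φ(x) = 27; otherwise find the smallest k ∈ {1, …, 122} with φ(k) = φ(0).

107

Recall: φ is injective when φ(x_1) = φ(x_2) forces x_1 = x_2.
If φ(x_1) = φ(x_2), then 73x_1 ≡ 73x_2 (mod 123). Because gcd(73, 123) = 1, we may cancel 73 to get x_1 ≡ x_2 (mod 123).
Therefore φ is injective.
We now compute 73⁻¹ mod 123 explicitly. Euclid's algorithm: 123 = 1·73 + 50, 73 = 1·50 + 23, 50 = 2·23 + 4, 23 = 5·4 + 3, 4 = 1·3 + 1; back-substituting gives 1 = 91·73 − 54·123, so 73⁻¹ ≡ 91 (mod 123).
Since φ is injective, we compute φ⁻¹(27): solve 73x + 88 ≡ 27 (mod 123), i.e. 73x ≡ 62 (mod 123).
Multiplying by 73⁻¹ = 91 gives x ≡ 91·62 = 5642 = 45·123 + 107 ≡ 107 (mod 123).
Check: φ(107) = 73·107 + 88 = 7899 = 64·123 + 27 ≡ 27 (mod 123).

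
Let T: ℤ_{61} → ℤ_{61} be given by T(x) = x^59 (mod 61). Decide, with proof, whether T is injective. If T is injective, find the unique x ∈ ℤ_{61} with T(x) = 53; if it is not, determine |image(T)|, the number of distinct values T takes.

Since 61 is prime, the nonzero elements of ℤ_{61} form a cyclic group of order 60.
As gcd(59, 60) = 1, raising to the 59th power is a bijection on this group: if u^59 ≡ v^59 then (uv^{−1})^59 = 1, and the only element of order dividing gcd(59, 60) = 1 is 1, so u = v.
With T(0) = 0 this makes T injective on all of ℤ_{61}, hence bijective (finite equal-size domain and codomain). In particular T is injective.
Since T is injective, we find the preimage of 53. The inverse of x ↦ x^59 on (ℤ_{61})^× is x ↦ x^59, because 59·59 = 3481 = 58·60 + 1 ≡ 1 (mod 60) and x^{60} = 1 for x ≠ 0 (Fermat). So T⁻¹(53) = 53^59 mod 61.
Repeated squaring mod 61: 53^1 ≡ 53, 53^2 ≡ 53² = 2809 ≡ 3, 53^4 ≡ 3² = 9, 53^8 ≡ 9² = 81 ≡ 20, 53^16 ≡ 20² = 400 ≡ 34, 53^32 ≡ 34² = 1156 ≡ 58. Since 59 = 32 + 16 + 8 + 2 + 1, 53^59 ≡ 58·34·20·3·53: 58·34 = 1972 ≡ 20, then 20·20 = 400 ≡ 34, then 34·3 = 102 ≡ 41, then 41·53 = 2173 ≡ 38. So 53^59 ≡ 38 (mod 61).
Hence T⁻¹(53) = 38.

38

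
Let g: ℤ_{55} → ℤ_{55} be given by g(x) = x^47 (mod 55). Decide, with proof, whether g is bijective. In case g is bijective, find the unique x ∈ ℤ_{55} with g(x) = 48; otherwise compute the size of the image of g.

Computing x^47 mod 55 for each x (by repeated squaring, reducing mod 55 at every step), the values g(0), g(1), …, g(54) are: 0, 1, 18, 42, 49, 25, 41, 28, 2, 4, 10, 11, 23, 7, 9, 5, 36, 8, 17, 24, 15, 21, 33, 12, 29, 20, 16, 3, 52, 39, 35, 26, 43, 22, 34, 40, 31, 38, 47, 19, 50, 46, 48, 32, 44, 45, 51, 53, 27, 14, 30, 6, 13, 37, 54.
Every element of ℤ_{55} appears exactly once in this list, so g is a bijection, and in particular bijective.
Since g is bijective, we read off the preimage of 48 from the same table: g(42) = 48, so g⁻¹(48) = 42.

42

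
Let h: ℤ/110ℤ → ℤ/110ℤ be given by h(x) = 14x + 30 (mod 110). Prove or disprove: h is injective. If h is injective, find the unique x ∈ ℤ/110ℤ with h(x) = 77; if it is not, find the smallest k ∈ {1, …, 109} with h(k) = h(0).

55

Recall: injectivity means: for all a, b in the domain, h(a) = h(b) implies a = b.
We have gcd(14, 110) = 2 > 1. Taking a = 0 and b = 55: h(0) = 30 and h(55) = 14·55 + 30 = 800 ≡ 30 (mod 110).
So h(0) = h(55) while 0 ≠ 55, hence h is not injective.
Since h is not injective, we find the least positive k with h(k) = h(0): this means 14k ≡ 0 (mod 110), i.e. 110 ∣ 14k. Since gcd(14, 110) = 2, dividing through by 2 this holds exactly when 55 ∣ 7k, and as gcd(7, 55) = 1, exactly when 55 ∣ k.
The smallest positive such k is 55.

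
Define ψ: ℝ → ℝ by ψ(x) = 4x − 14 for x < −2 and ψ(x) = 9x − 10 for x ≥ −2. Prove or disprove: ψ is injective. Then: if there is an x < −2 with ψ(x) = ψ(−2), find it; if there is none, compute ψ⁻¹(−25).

-7/2

Both pieces are strictly increasing (slopes 4 and 9), so each is injective on its own interval.
The left piece maps (−∞, −2) onto (−∞, −22); the right piece maps [−2, ∞) onto [−28, ∞).
These images overlap. In particular ψ(−2) = −28 (right piece), and solving 4x − 14 = −28 on the left piece gives x = −7/2 < −2.
So ψ(−7/2) = ψ(−2) with −7/2 ≠ −2, and ψ is not injective. This x = −7/2 is the requested value below −2.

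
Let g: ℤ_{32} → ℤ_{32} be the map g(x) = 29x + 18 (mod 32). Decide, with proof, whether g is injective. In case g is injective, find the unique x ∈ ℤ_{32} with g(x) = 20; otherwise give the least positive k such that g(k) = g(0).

If g(x_1) = g(x_2), then 29x_1 ≡ 29x_2 (mod 32). Because gcd(29, 32) = 1, we may cancel 29 to get x_1 ≡ x_2 (mod 32).
So g is injective.
We now compute 29⁻¹ mod 32 explicitly. Euclid's algorithm: 32 = 1·29 + 3, 29 = 9·3 + 2, 3 = 1·2 + 1; back-substituting gives 1 = 21·29 − 19·32, so 29⁻¹ ≡ 21 (mod 32).
Since g is injective, we compute g⁻¹(20): solve 29x + 18 ≡ 20 (mod 32), i.e. 29x ≡ 2 (mod 32).
Multiplying by 29⁻¹ = 21 gives x ≡ 21·2 = 42 = 1·32 + 10 ≡ 10 (mod 32).
Check: g(10) = 29·10 + 18 = 308 = 9·32 + 20 ≡ 20 (mod 32).

10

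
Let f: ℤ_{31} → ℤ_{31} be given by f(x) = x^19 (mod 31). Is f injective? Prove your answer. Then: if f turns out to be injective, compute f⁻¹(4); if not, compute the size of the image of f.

Since 31 is prime, the nonzero elements of ℤ_{31} form a cyclic group of order 30.
As gcd(19, 30) = 1, raising to the 19th power is a bijection on this group: if x_1^19 ≡ x_2^19 then (x_1x_2^{−1})^19 = 1, and the only element of order dividing gcd(19, 30) = 1 is 1, so x_1 = x_2.
With f(0) = 0 this makes f injective on all of ℤ_{31}, hence bijective (finite equal-size domain and codomain). In particular f is injective.
Since f is injective, we find the preimage of 4. The inverse of x ↦ x^19 on (ℤ_{31})^× is x ↦ x^19, because 19·19 = 361 = 12·30 + 1 ≡ 1 (mod 30) and x^{30} = 1 for x ≠ 0 (Fermat). So f⁻¹(4) = 4^19 mod 31.
Repeated squaring mod 31: 4^1 ≡ 4, 4^2 ≡ 4² = 16, 4^4 ≡ 16² = 256 ≡ 8, 4^8 ≡ 8² = 64 ≡ 2, 4^16 ≡ 2² = 4. Since 19 = 16 + 2 + 1, 4^19 ≡ 4·16·4: 4·16 = 64 ≡ 2, then 2·4 = 8. So 4^19 ≡ 8 (mod 31).
Hence f⁻¹(4) = 8.

8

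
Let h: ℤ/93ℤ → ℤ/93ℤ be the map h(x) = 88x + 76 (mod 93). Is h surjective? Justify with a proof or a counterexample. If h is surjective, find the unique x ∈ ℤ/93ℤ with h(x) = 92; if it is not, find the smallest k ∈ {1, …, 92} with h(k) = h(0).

34

Since gcd(88, 93) = 1, 88 is invertible modulo 93. Euclid's algorithm: 93 = 1·88 + 5, 88 = 17·5 + 3, 5 = 1·3 + 2, 3 = 1·2 + 1; back-substituting gives 1 = 37·88 − 35·93, so 88⁻¹ ≡ 37 (mod 93).
Then y ↦ 37(y − 76) is a two-sided inverse to h, so every y ∈ ℤ/93ℤ has a preimage.
Thus h is surjective.
Since h is surjective, we find h⁻¹(92): we need 88x ≡ 92 − 76 ≡ 16 (mod 93). Using 88⁻¹ = 37: x ≡ 37·16 = 592 = 6·93 + 34, so x = 34.
Check: h(34) = 88·34 + 76 = 3068 = 32·93 + 92 ≡ 92 (mod 93).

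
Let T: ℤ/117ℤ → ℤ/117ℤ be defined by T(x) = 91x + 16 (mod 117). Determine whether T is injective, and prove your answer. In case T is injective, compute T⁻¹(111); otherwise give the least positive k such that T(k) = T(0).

9

We have gcd(91, 117) = 13 > 1. Taking x_1 = 0 and x_2 = 9: T(0) = 16 and T(9) = 91·9 + 16 = 835 ≡ 16 (mod 117).
So T(0) = T(9) while 0 ≠ 9, hence T is not injective.
Since T is not injective, we find the least positive k with T(k) = T(0): this means 91k ≡ 0 (mod 117), i.e. 117 ∣ 91k. Since gcd(91, 117) = 13, dividing through by 13 this holds exactly when 9 ∣ 7k, and as gcd(7, 9) = 1, exactly when 9 ∣ k.
The smallest positive such k is 9.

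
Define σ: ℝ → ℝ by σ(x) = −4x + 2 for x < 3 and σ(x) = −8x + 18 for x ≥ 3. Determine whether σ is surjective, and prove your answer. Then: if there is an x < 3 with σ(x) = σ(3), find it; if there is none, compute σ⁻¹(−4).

2

Both pieces are strictly decreasing (slopes −4 and −8), so each is injective on its own interval.
The left piece maps (−∞, 3) onto (−10, ∞); the right piece maps [3, ∞) onto (−∞, −6].
The union (−10, ∞) ∪ (−∞, −6] covers ℝ, so σ is surjective.
For the follow-up: the images overlap, so an x < 3 with σ(x) = σ(3) exists. σ(3) = −6; solving −4x + 2 = −6 for x < 3 gives x = (−6 − 2)/(−4) = 2.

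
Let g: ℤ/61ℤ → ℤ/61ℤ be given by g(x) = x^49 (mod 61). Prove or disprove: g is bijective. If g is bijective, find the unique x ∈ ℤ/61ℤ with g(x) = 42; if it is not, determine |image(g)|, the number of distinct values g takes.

25

Since 61 is prime, the nonzero elements of ℤ/61ℤ form a cyclic group of order 60.
As gcd(49, 60) = 1, raising to the 49th power is a bijection on this group: if x_1^49 ≡ x_2^49 then (x_1x_2^{−1})^49 = 1, and the only element of order dividing gcd(49, 60) = 1 is 1, so x_1 = x_2.
With g(0) = 0 this makes g injective on all of ℤ/61ℤ, hence bijective (finite equal-size domain and codomain). In particular g is bijective.
Since g is bijective, we find the preimage of 42. The inverse of x ↦ x^49 on (ℤ/61ℤ)^× is x ↦ x^49, because 49·49 = 2401 = 40·60 + 1 ≡ 1 (mod 60) and x^{60} = 1 for x ≠ 0 (Fermat). So g⁻¹(42) = 42^49 mod 61.
Repeated squaring mod 61: 42^1 ≡ 42, 42^2 ≡ 42² = 1764 ≡ 56, 42^4 ≡ 56² = 3136 ≡ 25, 42^8 ≡ 25² = 625 ≡ 15, 42^16 ≡ 15² = 225 ≡ 42, 42^32 ≡ 42² = 1764 ≡ 56. Since 49 = 32 + 16 + 1, 42^49 ≡ 56·42·42: 56·42 = 2352 ≡ 34, then 34·42 = 1428 ≡ 25. So 42^49 ≡ 25 (mod 61).
Hence g⁻¹(42) = 25.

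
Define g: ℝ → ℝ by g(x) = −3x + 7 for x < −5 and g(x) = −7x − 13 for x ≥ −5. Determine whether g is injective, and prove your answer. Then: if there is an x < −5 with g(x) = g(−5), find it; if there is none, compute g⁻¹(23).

-16/3

Both pieces are strictly decreasing (slopes −3 and −7), so each is injective on its own interval.
The left piece maps (−∞, −5) onto (22, ∞); the right piece maps [−5, ∞) onto (−∞, 22].
These images are disjoint, so no value is attained by both pieces. So g is injective.
Because the two images are disjoint, no x < −5 has g(x) = g(−5), so we compute g⁻¹(23): 23 lies in (22, ∞), so solve −3x + 7 = 23: x = (23 − 7)/(−3) = −16/3.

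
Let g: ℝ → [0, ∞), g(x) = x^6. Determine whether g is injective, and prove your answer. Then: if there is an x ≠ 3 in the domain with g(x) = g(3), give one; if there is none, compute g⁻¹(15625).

-3

g(3) = 729 = (−3)^6 = g(−3) (since 6 is even), with 3 ≠ −3. So g is not injective.
For the follow-up, such an x exists: taking x = −3 ∈ ℝ gives g(−3) = 729 = g(3) with −3 ≠ 3.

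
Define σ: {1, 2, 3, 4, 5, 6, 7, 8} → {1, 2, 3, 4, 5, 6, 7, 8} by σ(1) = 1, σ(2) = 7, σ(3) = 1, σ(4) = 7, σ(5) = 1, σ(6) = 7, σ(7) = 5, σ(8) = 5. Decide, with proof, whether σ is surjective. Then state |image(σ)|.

3

No element maps to 2, so σ is not surjective.
The image of σ is {1, 5, 7}, which has 3 elements.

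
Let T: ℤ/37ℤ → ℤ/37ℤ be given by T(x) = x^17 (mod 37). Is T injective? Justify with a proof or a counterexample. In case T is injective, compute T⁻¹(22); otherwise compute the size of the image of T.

5

Since 37 is prime, the nonzero elements of ℤ/37ℤ form a cyclic group of order 36.
As gcd(17, 36) = 1, raising to the 17th power is a bijection on this group: if u^17 ≡ v^17 then (uv^{−1})^17 = 1, and the only element of order dividing gcd(17, 36) = 1 is 1, so u = v.
With T(0) = 0 this makes T injective on all of ℤ/37ℤ, hence bijective (finite equal-size domain and codomain). In particular T is injective.
Since T is injective, we find the preimage of 22. The inverse of x ↦ x^17 on (ℤ/37ℤ)^× is x ↦ x^17, because 17·17 = 289 = 8·36 + 1 ≡ 1 (mod 36) and x^{36} = 1 for x ≠ 0 (Fermat). So T⁻¹(22) = 22^17 mod 37.
Repeated squaring mod 37: 22^1 ≡ 22, 22^2 ≡ 22² = 484 ≡ 3, 22^4 ≡ 3² = 9, 22^8 ≡ 9² = 81 ≡ 7, 22^16 ≡ 7² = 49 ≡ 12. Since 17 = 16 + 1, 22^17 ≡ 12·22: 12·22 = 264 ≡ 5. So 22^17 ≡ 5 (mod 37).
Hence T⁻¹(22) = 5.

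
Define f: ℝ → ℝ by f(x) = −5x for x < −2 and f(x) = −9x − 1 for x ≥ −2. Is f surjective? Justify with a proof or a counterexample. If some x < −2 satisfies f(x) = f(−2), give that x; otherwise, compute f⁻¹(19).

-17/5

Both pieces are strictly decreasing (slopes −5 and −9), so each is injective on its own interval.
The left piece maps (−∞, −2) onto (10, ∞); the right piece maps [−2, ∞) onto (−∞, 17].
The union (10, ∞) ∪ (−∞, 17] covers ℝ, so f is surjective.
For the follow-up: the images overlap, so an x < −2 with f(x) = f(−2) exists. f(−2) = 17; solving −5x = 17 for x < −2 gives x = (17 − 0)/(−5) = −17/5.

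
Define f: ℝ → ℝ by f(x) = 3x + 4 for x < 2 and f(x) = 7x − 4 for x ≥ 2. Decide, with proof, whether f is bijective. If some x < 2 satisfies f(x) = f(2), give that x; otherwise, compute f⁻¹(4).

0

Both pieces are strictly increasing (slopes 3 and 7), so each is injective on its own interval.
The left piece maps (−∞, 2) onto (−∞, 10); the right piece maps [2, ∞) onto [10, ∞).
Since 10 = 10, the images partition ℝ: f is injective and surjective, hence bijective.
Because the two images are disjoint, no x < 2 has f(x) = f(2), so we compute f⁻¹(4): 4 lies in (−∞, 10), so solve 3x + 4 = 4: x = (4 − 4)/3 = 0.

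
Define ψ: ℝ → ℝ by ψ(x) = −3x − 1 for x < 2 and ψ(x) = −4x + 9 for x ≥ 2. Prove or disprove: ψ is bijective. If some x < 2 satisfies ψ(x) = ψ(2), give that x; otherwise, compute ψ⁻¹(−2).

Both pieces are strictly decreasing (slopes −3 and −4), so each is injective on its own interval.
The left piece maps (−∞, 2) onto (−7, ∞); the right piece maps [2, ∞) onto (−∞, 1].
These images overlap. In particular ψ(2) = 1 (right piece), and solving −3x − 1 = 1 on the left piece gives x = −2/3 < 2.
So ψ(−2/3) = ψ(2) with −2/3 ≠ 2, and ψ is not injective, hence not bijective. This x = −2/3 is the requested value below 2.

-2/3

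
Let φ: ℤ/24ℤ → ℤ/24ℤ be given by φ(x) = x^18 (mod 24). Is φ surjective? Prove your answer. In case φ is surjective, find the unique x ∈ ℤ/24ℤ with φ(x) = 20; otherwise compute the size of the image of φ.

4

φ(2): Repeated squaring mod 24: 2^1 ≡ 2, 2^2 ≡ 2² = 4, 2^4 ≡ 4² = 16, 2^8 ≡ 16² = 256 ≡ 16, 2^16 ≡ 16² = 256 ≡ 16. Since 18 = 16 + 2, 2^18 ≡ 16·4: 16·4 = 64 ≡ 16. So 2^18 ≡ 16 (mod 24).
φ(4): Repeated squaring mod 24: 4^1 ≡ 4, 4^2 ≡ 4² = 16, 4^4 ≡ 16² = 256 ≡ 16, 4^8 ≡ 16² = 256 ≡ 16, 4^16 ≡ 16² = 256 ≡ 16. Since 18 = 16 + 2, 4^18 ≡ 16·16: 16·16 = 256 ≡ 16. So 4^18 ≡ 16 (mod 24).
So φ(2) = φ(4) = 16 while 2 ≠ 4, therefore φ is not injective.
A non-injective map from the 24-element set ℤ/24ℤ to itself takes at most 23 distinct values, so it cannot be surjective. So φ is not surjective.
Since φ is not surjective, we determine |image(φ)|. Computing x^18 mod 24 for each x (by repeated squaring, reducing mod 24 at every step), the values φ(0), φ(1), …, φ(23) are: 0, 1, 16, 9, 16, 1, 0, 1, 16, 9, 16, 1, 0, 1, 16, 9, 16, 1, 0, 1, 16, 9, 16, 1.
The distinct values are {0, 1, 9, 16}; there are 4 of them.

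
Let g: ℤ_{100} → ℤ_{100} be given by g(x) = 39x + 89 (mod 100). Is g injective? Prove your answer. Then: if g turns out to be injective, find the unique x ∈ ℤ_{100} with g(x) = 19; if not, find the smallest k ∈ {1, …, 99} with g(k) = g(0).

70

Recall that g is injective if g(x_1) = g(x_2) implies x_1 = x_2.
Suppose g(x_1) = g(x_2) in ℤ_{100}. Then 39x_1 + 89 ≡ 39x_2 + 89 (mod 100), so 39(x_1 − x_2) ≡ 0 (mod 100).
Since gcd(39, 100) = 1, 39 is invertible modulo 100, thus x_1 − x_2 ≡ 0 (mod 100), i.e. x_1 = x_2.
Hence g is injective.
We now compute 39⁻¹ mod 100 explicitly. Euclid's algorithm: 100 = 2·39 + 22, 39 = 1·22 + 17, 22 = 1·17 + 5, 17 = 3·5 + 2, 5 = 2·2 + 1; back-substituting gives 1 = 59·39 − 23·100, so 39⁻¹ ≡ 59 (mod 100).
Since g is injective, we find g⁻¹(19): we need 39x ≡ 19 − 89 ≡ 30 (mod 100). Using 39⁻¹ = 59: x ≡ 59·30 = 1770 = 17·100 + 70, so x = 70.
Check: g(70) = 39·70 + 89 = 2819 = 28·100 + 19 ≡ 19 (mod 100).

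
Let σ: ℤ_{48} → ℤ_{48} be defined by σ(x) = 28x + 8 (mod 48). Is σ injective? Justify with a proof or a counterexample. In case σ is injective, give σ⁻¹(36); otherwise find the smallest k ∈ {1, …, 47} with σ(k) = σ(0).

By definition, σ is injective if σ(s) = σ(t) implies s = t.
We have gcd(28, 48) = 4 > 1. Taking s = 0 and t = 12: σ(0) = 8 and σ(12) = 28·12 + 8 = 344 ≡ 8 (mod 48).
So σ(0) = σ(12) while 0 ≠ 12, hence σ is not injective.
Since σ is not injective, we find the least positive k with σ(k) = σ(0): this means 28k ≡ 0 (mod 48), i.e. 48 ∣ 28k. Since gcd(28, 48) = 4, dividing through by 4 this holds exactly when 12 ∣ 7k, and as gcd(7, 12) = 1, exactly when 12 ∣ k.
The smallest positive such k is 12.

12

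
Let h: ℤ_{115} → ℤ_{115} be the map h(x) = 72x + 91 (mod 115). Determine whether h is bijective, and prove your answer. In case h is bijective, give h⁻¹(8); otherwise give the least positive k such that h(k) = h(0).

Suppose h(a) = h(b) in ℤ_{115}. Then 72a + 91 ≡ 72b + 91 (mod 115), thus 72(a − b) ≡ 0 (mod 115).
Since gcd(72, 115) = 1, 72 is invertible modulo 115, therefore a − b ≡ 0 (mod 115), i.e. a = b.
We now compute 72⁻¹ mod 115 explicitly. Euclid's algorithm: 115 = 1·72 + 43, 72 = 1·43 + 29, 43 = 1·29 + 14, 29 = 2·14 + 1; back-substituting gives 1 = 8·72 − 5·115, so 72⁻¹ ≡ 8 (mod 115).
Then y ↦ 8(y − 91) is a two-sided inverse to h, so every y ∈ ℤ_{115} has a preimage.
Hence h is bijective.
Since h is bijective, we compute h⁻¹(8): solve 72x + 91 ≡ 8 (mod 115), i.e. 72x ≡ 32 (mod 115).
Multiplying by 72⁻¹ = 8 gives x ≡ 8·32 = 256 = 2·115 + 26 ≡ 26 (mod 115).
Check: h(26) = 72·26 + 91 = 1963 = 17·115 + 8 ≡ 8 (mod 115).

26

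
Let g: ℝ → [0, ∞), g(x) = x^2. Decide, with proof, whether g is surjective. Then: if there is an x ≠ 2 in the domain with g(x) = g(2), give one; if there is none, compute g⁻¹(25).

-2

For any y ∈ [0, ∞), x = y^{1/2} ∈ ℝ satisfies x^2 = y, so g is surjective.
For the follow-up, such an x exists: taking x = −2 ∈ ℝ gives g(−2) = 4 = g(2) with −2 ≠ 2.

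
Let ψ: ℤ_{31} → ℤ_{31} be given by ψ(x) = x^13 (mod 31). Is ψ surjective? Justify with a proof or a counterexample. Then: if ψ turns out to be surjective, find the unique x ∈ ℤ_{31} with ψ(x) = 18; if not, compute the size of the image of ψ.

9

Since 31 is prime, the nonzero elements of ℤ_{31} form a cyclic group of order 30.
As gcd(13, 30) = 1, raising to the 13th power is a bijection on this group: if s^13 ≡ t^13 then (st^{−1})^13 = 1, and the only element of order dividing gcd(13, 30) = 1 is 1, so s = t.
With ψ(0) = 0 this makes ψ injective on all of ℤ_{31}, hence bijective (finite equal-size domain and codomain). In particular ψ is surjective.
Since ψ is surjective, we find the preimage of 18. The inverse of x ↦ x^13 on (ℤ_{31})^× is x ↦ x^7, because 13·7 = 91 = 3·30 + 1 ≡ 1 (mod 30) and x^{30} = 1 for x ≠ 0 (Fermat). So ψ⁻¹(18) = 18^7 mod 31.
Repeated squaring mod 31: 18^1 ≡ 18, 18^2 ≡ 18² = 324 ≡ 14, 18^4 ≡ 14² = 196 ≡ 10. Since 7 = 4 + 2 + 1, 18^7 ≡ 10·14·18: 10·14 = 140 ≡ 16, then 16·18 = 288 ≡ 9. So 18^7 ≡ 9 (mod 31).
Hence ψ⁻¹(18) = 9.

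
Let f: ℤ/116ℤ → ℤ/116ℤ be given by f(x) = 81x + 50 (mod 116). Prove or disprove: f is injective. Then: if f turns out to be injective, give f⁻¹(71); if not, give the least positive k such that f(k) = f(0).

If f(a) = f(b), then 81a ≡ 81b (mod 116). Because gcd(81, 116) = 1, we may cancel 81 to get a ≡ b (mod 116).
Thus f is injective.
We now compute 81⁻¹ mod 116 explicitly. Euclid's algorithm: 116 = 1·81 + 35, 81 = 2·35 + 11, 35 = 3·11 + 2, 11 = 5·2 + 1; back-substituting gives 1 = 53·81 − 37·116, so 81⁻¹ ≡ 53 (mod 116).
Since f is injective, we find f⁻¹(71): we need 81x ≡ 71 − 50 ≡ 21 (mod 116). Using 81⁻¹ = 53: x ≡ 53·21 = 1113 = 9·116 + 69, so x = 69.
Check: f(69) = 81·69 + 50 = 5639 = 48·116 + 71 ≡ 71 (mod 116).

69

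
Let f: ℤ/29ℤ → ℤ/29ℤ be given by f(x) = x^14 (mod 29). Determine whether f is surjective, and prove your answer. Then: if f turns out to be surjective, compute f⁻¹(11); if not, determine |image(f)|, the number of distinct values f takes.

f(2): Repeated squaring mod 29: 2^1 ≡ 2, 2^2 ≡ 2² = 4, 2^4 ≡ 4² = 16, 2^8 ≡ 16² = 256 ≡ 24. Since 14 = 8 + 4 + 2, 2^14 ≡ 24·16·4: 24·16 = 384 ≡ 7, then 7·4 = 28. So 2^14 ≡ 28 (mod 29).
f(3): Repeated squaring mod 29: 3^1 ≡ 3, 3^2 ≡ 3² = 9, 3^4 ≡ 9² = 81 ≡ 23, 3^8 ≡ 23² = 529 ≡ 7. Since 14 = 8 + 4 + 2, 3^14 ≡ 7·23·9: 7·23 = 161 ≡ 16, then 16·9 = 144 ≡ 28. So 3^14 ≡ 28 (mod 29).
So f(2) = f(3) = 28 while 2 ≠ 3, therefore f is not injective.
A non-injective map from the 29-element set ℤ/29ℤ to itself takes at most 28 distinct values, so it cannot be surjective. So f is not surjective.
Since f is not surjective, we determine |image(f)|. Computing x^14 mod 29 for each x (by repeated squaring, reducing mod 29 at every step), the values f(0), f(1), …, f(28) are: 0, 1, 28, 28, 1, 1, 1, 1, 28, 1, 28, 28, 28, 1, 28, 28, 1, 28, 28, 28, 1, 28, 1, 1, 1, 1, 28, 28, 1.
The distinct values are {0, 1, 28}; there are 3 of them.

3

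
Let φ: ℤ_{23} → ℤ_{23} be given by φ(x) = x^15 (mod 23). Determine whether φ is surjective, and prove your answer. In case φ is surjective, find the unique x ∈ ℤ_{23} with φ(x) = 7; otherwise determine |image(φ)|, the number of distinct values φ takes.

Since 23 is prime, the nonzero elements of ℤ_{23} form a cyclic group of order 22.
As gcd(15, 22) = 1, raising to the 15th power is a bijection on this group: if a^15 ≡ b^15 then (ab^{−1})^15 = 1, and the only element of order dividing gcd(15, 22) = 1 is 1, so a = b.
With φ(0) = 0 this makes φ injective on all of ℤ_{23}, hence bijective (finite equal-size domain and codomain). In particular φ is surjective.
Since φ is surjective, we find the preimage of 7. The inverse of x ↦ x^15 on (ℤ_{23})^× is x ↦ x^3, because 15·3 = 45 = 2·22 + 1 ≡ 1 (mod 22) and x^{22} = 1 for x ≠ 0 (Fermat). So φ⁻¹(7) = 7^3 mod 23.
Repeated squaring mod 23: 7^1 ≡ 7, 7^2 ≡ 7² = 49 ≡ 3. Since 3 = 2 + 1, 7^3 ≡ 3·7: 3·7 = 21. So 7^3 ≡ 21 (mod 23).
Hence φ⁻¹(7) = 21.

21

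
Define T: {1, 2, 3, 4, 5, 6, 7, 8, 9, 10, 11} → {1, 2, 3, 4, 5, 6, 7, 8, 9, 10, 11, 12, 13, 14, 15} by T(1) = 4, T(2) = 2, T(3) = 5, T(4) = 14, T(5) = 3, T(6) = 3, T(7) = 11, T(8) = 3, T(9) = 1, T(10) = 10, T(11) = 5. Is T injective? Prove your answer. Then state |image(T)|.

T(5) = 3 = T(6) with 5 ≠ 6, so T is not injective.
The image of T is {1, 2, 3, 4, 5, 10, 11, 14}, which has 8 elements.

8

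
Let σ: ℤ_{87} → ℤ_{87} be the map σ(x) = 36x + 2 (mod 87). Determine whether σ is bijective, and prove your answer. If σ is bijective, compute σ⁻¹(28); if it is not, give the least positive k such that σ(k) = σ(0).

By definition, σ is injective if σ(a) = σ(b) implies a = b.
We have gcd(36, 87) = 3 > 1. Taking a = 0 and b = 29: σ(0) = 2 and σ(29) = 36·29 + 2 = 1046 ≡ 2 (mod 87).
So σ(0) = σ(29) while 0 ≠ 29, thus σ is not injective, hence not bijective.
Since σ is not bijective, we find the least positive k with σ(k) = σ(0): this means 36k ≡ 0 (mod 87), i.e. 87 ∣ 36k. Since gcd(36, 87) = 3, dividing through by 3 this holds exactly when 29 ∣ 12k, and as gcd(12, 29) = 1, exactly when 29 ∣ k.
The smallest positive such k is 29.

29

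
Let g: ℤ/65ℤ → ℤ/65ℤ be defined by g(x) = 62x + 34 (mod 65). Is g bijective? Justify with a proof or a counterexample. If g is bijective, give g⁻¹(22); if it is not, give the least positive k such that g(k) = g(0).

4

If g(x_1) = g(x_2), then 62x_1 ≡ 62x_2 (mod 65). Because gcd(62, 65) = 1, we may cancel 62 to get x_1 ≡ x_2 (mod 65).
We now compute 62⁻¹ mod 65 explicitly. Euclid's algorithm: 65 = 1·62 + 3, 62 = 20·3 + 2, 3 = 1·2 + 1; back-substituting gives 1 = 43·62 − 41·65, so 62⁻¹ ≡ 43 (mod 65).
For any y ∈ ℤ/65ℤ, x = 43(y − 34) mod 65 satisfies g(x) = 62·43(y − 34) + 34 ≡ y (since 62·43 ≡ 1 mod 65). So every y has a preimage.
So g is bijective.
Since g is bijective, we compute g⁻¹(22): solve 62x + 34 ≡ 22 (mod 65), i.e. 62x ≡ 53 (mod 65).
Multiplying by 62⁻¹ = 43 gives x ≡ 43·53 = 2279 = 35·65 + 4 ≡ 4 (mod 65).
Check: g(4) = 62·4 + 34 = 282 = 4·65 + 22 ≡ 22 (mod 65).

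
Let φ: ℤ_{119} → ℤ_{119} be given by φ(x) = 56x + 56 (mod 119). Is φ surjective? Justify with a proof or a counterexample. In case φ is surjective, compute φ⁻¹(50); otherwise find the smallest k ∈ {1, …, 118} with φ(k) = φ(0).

Recall: φ is surjective if every y in the codomain equals φ(x) for some x in the domain.
Since gcd(56, 119) = 7, we have 56x ≡ 0 (mod 7) for all x, so φ(x) ≡ 0 (mod 7).
But 1 ≢ 0 (mod 7), so 1 ∈ ℤ_{119} has no preimage. Thus φ is not surjective.
Since φ is not surjective, we find the least positive k with φ(k) = φ(0): this means 56k ≡ 0 (mod 119), i.e. 119 ∣ 56k. Since gcd(56, 119) = 7, dividing through by 7 this holds exactly when 17 ∣ 8k, and as gcd(8, 17) = 1, exactly when 17 ∣ k.
The smallest positive such k is 17.

17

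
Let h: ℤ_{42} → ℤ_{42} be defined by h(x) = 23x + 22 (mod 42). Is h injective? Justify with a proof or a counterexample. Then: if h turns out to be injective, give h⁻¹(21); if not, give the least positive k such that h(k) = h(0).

31

By definition, h is injective if h(u) = h(v) implies u = v.
If h(u) = h(v), then 23u ≡ 23v (mod 42). Because gcd(23, 42) = 1, we may cancel 23 to get u ≡ v (mod 42).
Hence h is injective.
We now compute 23⁻¹ mod 42 explicitly. Euclid's algorithm: 42 = 1·23 + 19, 23 = 1·19 + 4, 19 = 4·4 + 3, 4 = 1·3 + 1; back-substituting gives 1 = 11·23 − 6·42, so 23⁻¹ ≡ 11 (mod 42).
Since h is injective, we find h⁻¹(21): we need 23x ≡ 21 − 22 ≡ 41 (mod 42). Using 23⁻¹ = 11: x ≡ 11·41 = 451 = 10·42 + 31, so x = 31.
Check: h(31) = 23·31 + 22 = 735 = 17·42 + 21 ≡ 21 (mod 42).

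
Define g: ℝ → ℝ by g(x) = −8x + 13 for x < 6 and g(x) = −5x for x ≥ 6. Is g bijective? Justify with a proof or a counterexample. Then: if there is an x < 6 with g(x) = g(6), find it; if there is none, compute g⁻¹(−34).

Both pieces are strictly decreasing (slopes −8 and −5), so each is injective on its own interval.
The left piece maps (−∞, 6) onto (−35, ∞); the right piece maps [6, ∞) onto (−∞, −30].
These images overlap. In particular g(6) = −30 (right piece), and solving −8x + 13 = −30 on the left piece gives x = 43/8 < 6.
So g(43/8) = g(6) with 43/8 ≠ 6, and g is not injective, hence not bijective. This x = 43/8 is the requested value below 6.

43/8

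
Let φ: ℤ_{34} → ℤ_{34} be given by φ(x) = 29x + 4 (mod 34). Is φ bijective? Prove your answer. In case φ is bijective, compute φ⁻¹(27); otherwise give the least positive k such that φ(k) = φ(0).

9

Recall: φ is injective if φ(x_1) = φ(x_2) implies x_1 = x_2.
Suppose φ(x_1) = φ(x_2) in ℤ_{34}. Then 29x_1 + 4 ≡ 29x_2 + 4 (mod 34), so 29(x_1 − x_2) ≡ 0 (mod 34).
Since gcd(29, 34) = 1, 29 is invertible modulo 34, thus x_1 − x_2 ≡ 0 (mod 34), i.e. x_1 = x_2.
We now compute 29⁻¹ mod 34 explicitly. Euclid's algorithm: 34 = 1·29 + 5, 29 = 5·5 + 4, 5 = 1·4 + 1; back-substituting gives 1 = 27·29 − 23·34, so 29⁻¹ ≡ 27 (mod 34).
Then y ↦ 27(y − 4) is a two-sided inverse to φ, so every y ∈ ℤ_{34} has a preimage.
Therefore φ is bijective.
Since φ is bijective, we compute φ⁻¹(27): solve 29x + 4 ≡ 27 (mod 34), i.e. 29x ≡ 23 (mod 34).
Multiplying by 29⁻¹ = 27 gives x ≡ 27·23 = 621 = 18·34 + 9 ≡ 9 (mod 34).
Check: φ(9) = 29·9 + 4 = 265 = 7·34 + 27 ≡ 27 (mod 34).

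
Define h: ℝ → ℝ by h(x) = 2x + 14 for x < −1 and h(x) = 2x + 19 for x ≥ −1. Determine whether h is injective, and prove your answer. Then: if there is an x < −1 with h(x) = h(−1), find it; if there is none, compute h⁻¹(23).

Both pieces are strictly increasing (slopes 2 and 2), so each is injective on its own interval.
The left piece maps (−∞, −1) onto (−∞, 12); the right piece maps [−1, ∞) onto [17, ∞).
These images are disjoint, so no value is attained by both pieces. Thus h is injective.
Because the two images are disjoint, no x < −1 has h(x) = h(−1), so we compute h⁻¹(23): 23 lies in [17, ∞), so solve 2x + 19 = 23: x = (23 − 19)/2 = 2.

2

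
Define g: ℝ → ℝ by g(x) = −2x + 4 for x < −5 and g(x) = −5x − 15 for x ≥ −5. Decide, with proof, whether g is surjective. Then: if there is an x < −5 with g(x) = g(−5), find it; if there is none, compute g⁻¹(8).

Both pieces are strictly decreasing (slopes −2 and −5), so each is injective on its own interval.
The left piece maps (−∞, −5) onto (14, ∞); the right piece maps [−5, ∞) onto (−∞, 10].
The union (14, ∞) ∪ (−∞, 10] omits the interval between 14 and 10; in particular 14 has no preimage. So g is not surjective.
Because the two images are disjoint, no x < −5 has g(x) = g(−5), so we compute g⁻¹(8): 8 lies in (−∞, 10], so solve −5x − 15 = 8: x = (8 + 15)/(−5) = −23/5.

-23/5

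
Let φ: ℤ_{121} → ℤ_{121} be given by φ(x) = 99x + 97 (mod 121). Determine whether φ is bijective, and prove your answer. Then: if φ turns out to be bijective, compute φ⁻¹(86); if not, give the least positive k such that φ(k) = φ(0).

By definition, φ is injective when φ(s) = φ(t) forces s = t.
We have gcd(99, 121) = 11 > 1. Taking s = 0 and t = 11: φ(0) = 97 and φ(11) = 99·11 + 97 = 1186 ≡ 97 (mod 121).
So φ(0) = φ(11) while 0 ≠ 11, thus φ is not injective, hence not bijective.
Since φ is not bijective, we find the least positive k with φ(k) = φ(0): this means 99k ≡ 0 (mod 121), i.e. 121 ∣ 99k. Since gcd(99, 121) = 11, dividing through by 11 this holds exactly when 11 ∣ 9k, and as gcd(9, 11) = 1, exactly when 11 ∣ k.
The smallest positive such k is 11.

11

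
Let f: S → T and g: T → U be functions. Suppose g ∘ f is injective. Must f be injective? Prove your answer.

Suppose f(a) = f(b). Applying g: (g ∘ f)(a) = (g ∘ f)(b). Since g ∘ f is injective, a = b. Therefore f is injective.

injective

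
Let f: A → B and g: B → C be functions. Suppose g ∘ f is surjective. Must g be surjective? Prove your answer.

surjective

Let c ∈ C. Since g ∘ f is surjective, some a ∈ A has g(f(a)) = c. Then b = f(a) ∈ B satisfies g(b) = c. So g is surjective.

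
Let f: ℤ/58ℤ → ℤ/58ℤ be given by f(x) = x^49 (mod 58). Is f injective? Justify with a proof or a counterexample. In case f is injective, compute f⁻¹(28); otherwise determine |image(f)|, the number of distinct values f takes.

f(4): Repeated squaring mod 58: 4^1 ≡ 4, 4^2 ≡ 4² = 16, 4^4 ≡ 16² = 256 ≡ 24, 4^8 ≡ 24² = 576 ≡ 54, 4^16 ≡ 54² = 2916 ≡ 16, 4^32 ≡ 16² = 256 ≡ 24. Since 49 = 32 + 16 + 1, 4^49 ≡ 24·16·4: 24·16 = 384 ≡ 36, then 36·4 = 144 ≡ 28. So 4^49 ≡ 28 (mod 58).
f(6): Repeated squaring mod 58: 6^1 ≡ 6, 6^2 ≡ 6² = 36, 6^4 ≡ 36² = 1296 ≡ 20, 6^8 ≡ 20² = 400 ≡ 52, 6^16 ≡ 52² = 2704 ≡ 36, 6^32 ≡ 36² = 1296 ≡ 20. Since 49 = 32 + 16 + 1, 6^49 ≡ 20·36·6: 20·36 = 720 ≡ 24, then 24·6 = 144 ≡ 28. So 6^49 ≡ 28 (mod 58).
So f(4) = f(6) = 28 while 4 ≠ 6, so f is not injective.
Since f is not injective, we determine |image(f)|. Computing x^49 mod 58 for each x (by repeated squaring, reducing mod 58 at every step), the values f(0), f(1), …, f(57) are: 0, 1, 46, 17, 28, 57, 28, 1, 12, 57, 12, 17, 12, 57, 46, 41, 30, 17, 12, 17, 30, 17, 28, 1, 30, 1, 12, 41, 28, 29, 30, 17, 46, 57, 28, 57, 30, 41, 28, 41, 46, 41, 28, 17, 12, 1, 46, 41, 46, 1, 46, 57, 30, 1, 30, 41, 12, 57.
The distinct values are {0, 1, 12, 17, 28, 29, 30, 41, 46, 57}; there are 10 of them.

10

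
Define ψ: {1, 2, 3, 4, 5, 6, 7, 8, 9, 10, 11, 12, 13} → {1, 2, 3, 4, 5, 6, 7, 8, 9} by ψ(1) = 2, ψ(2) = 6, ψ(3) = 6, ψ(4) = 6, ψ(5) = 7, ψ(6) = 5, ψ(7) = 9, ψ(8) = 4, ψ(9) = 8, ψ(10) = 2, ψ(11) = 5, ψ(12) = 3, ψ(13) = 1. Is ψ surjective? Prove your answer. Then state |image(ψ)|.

9

Every element of the codomain has a preimage: 1 = ψ(13), 2 = ψ(1), 3 = ψ(12), 4 = ψ(8), 5 = ψ(6), 6 = ψ(2), 7 = ψ(5), 8 = ψ(9), 9 = ψ(7).
Hence ψ is surjective.
The image of ψ is {1, 2, 3, 4, 5, 6, 7, 8, 9}, which has 9 elements.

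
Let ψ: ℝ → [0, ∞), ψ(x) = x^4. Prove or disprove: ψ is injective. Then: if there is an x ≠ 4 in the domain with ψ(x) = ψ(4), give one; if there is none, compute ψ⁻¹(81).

-4

ψ(4) = 256 = (−4)^4 = ψ(−4) (since 4 is even), with 4 ≠ −4. So ψ is not injective.
For the follow-up, such an x exists: taking x = −4 ∈ ℝ gives ψ(−4) = 256 = ψ(4) with −4 ≠ 4.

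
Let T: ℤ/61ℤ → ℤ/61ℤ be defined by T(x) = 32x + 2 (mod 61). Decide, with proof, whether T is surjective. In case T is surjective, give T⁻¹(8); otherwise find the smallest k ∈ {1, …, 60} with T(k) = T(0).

4

Recall that surjectivity means every element of the codomain has a preimage under T.
Since gcd(32, 61) = 1, 32 is invertible modulo 61. Euclid's algorithm: 61 = 1·32 + 29, 32 = 1·29 + 3, 29 = 9·3 + 2, 3 = 1·2 + 1; back-substituting gives 1 = 21·32 − 11·61, so 32⁻¹ ≡ 21 (mod 61).
For any y ∈ ℤ/61ℤ, x = 21(y − 2) mod 61 satisfies T(x) = 32·21(y − 2) + 2 ≡ y (since 32·21 ≡ 1 mod 61). So every y has a preimage.
So T is surjective.
Since T is surjective, we find T⁻¹(8): we need 32x ≡ 8 − 2 ≡ 6 (mod 61). Using 32⁻¹ = 21: x ≡ 21·6 = 126 = 2·61 + 4, so x = 4.
Check: T(4) = 32·4 + 2 = 130 = 2·61 + 8 ≡ 8 (mod 61).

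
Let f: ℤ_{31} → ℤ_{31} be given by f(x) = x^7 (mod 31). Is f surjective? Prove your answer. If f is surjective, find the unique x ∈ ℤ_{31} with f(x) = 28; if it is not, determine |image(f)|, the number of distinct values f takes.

7

Since 31 is prime, the nonzero elements of ℤ_{31} form a cyclic group of order 30.
As gcd(7, 30) = 1, raising to the 7th power is a bijection on this group: if s^7 ≡ t^7 then (st^{−1})^7 = 1, and the only element of order dividing gcd(7, 30) = 1 is 1, so s = t.
With f(0) = 0 this makes f injective on all of ℤ_{31}, hence bijective (finite equal-size domain and codomain). In particular f is surjective.
Since f is surjective, we find the preimage of 28. The inverse of x ↦ x^7 on (ℤ_{31})^× is x ↦ x^13, because 7·13 = 91 = 3·30 + 1 ≡ 1 (mod 30) and x^{30} = 1 for x ≠ 0 (Fermat). So f⁻¹(28) = 28^13 mod 31.
Repeated squaring mod 31: 28^1 ≡ 28, 28^2 ≡ 28² = 784 ≡ 9, 28^4 ≡ 9² = 81 ≡ 19, 28^8 ≡ 19² = 361 ≡ 20. Since 13 = 8 + 4 + 1, 28^13 ≡ 20·19·28: 20·19 = 380 ≡ 8, then 8·28 = 224 ≡ 7. So 28^13 ≡ 7 (mod 31).
Hence f⁻¹(28) = 7.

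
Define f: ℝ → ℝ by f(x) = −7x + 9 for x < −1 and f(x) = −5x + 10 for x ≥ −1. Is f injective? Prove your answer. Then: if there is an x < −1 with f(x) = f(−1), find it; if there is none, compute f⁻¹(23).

-2

Both pieces are strictly decreasing (slopes −7 and −5), so each is injective on its own interval.
The left piece maps (−∞, −1) onto (16, ∞); the right piece maps [−1, ∞) onto (−∞, 15].
These images are disjoint, so no value is attained by both pieces. Therefore f is injective.
Because the two images are disjoint, no x < −1 has f(x) = f(−1), so we compute f⁻¹(23): 23 lies in (16, ∞), so solve −7x + 9 = 23: x = (23 − 9)/(−7) = −2.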